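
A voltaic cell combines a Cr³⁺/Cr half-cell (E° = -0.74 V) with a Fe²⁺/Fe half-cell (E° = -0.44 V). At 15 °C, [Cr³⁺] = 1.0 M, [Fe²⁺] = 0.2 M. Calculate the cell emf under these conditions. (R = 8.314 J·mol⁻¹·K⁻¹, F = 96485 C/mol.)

The Fe²⁺/Fe couple has the higher reduction potential and acts as the cathode, so E°_cell = -0.44 − (-0.74) = 0.30 V.
Balancing electrons gives n = 6; the reaction quotient is Q = [Cr³⁺]^2/[Fe²⁺]^3 = 125.
E = E° − (RT/nF) ln Q = 0.30 − (8.314×288)/(6×96485) × (4.828) = 0.300 − 0.020 = 0.280 V.

0.280 V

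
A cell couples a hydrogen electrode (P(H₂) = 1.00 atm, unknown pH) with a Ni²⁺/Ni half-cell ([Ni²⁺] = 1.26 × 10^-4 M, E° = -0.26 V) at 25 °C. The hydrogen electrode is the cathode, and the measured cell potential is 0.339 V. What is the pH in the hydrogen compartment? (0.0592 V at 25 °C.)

E°_cell = 0.26 V and n = 2.
log Q = n(E° − E)/0.0592 = 2×(0.26 − 0.339)/0.0592 = -2.669.
With Q = [Ni²⁺]·P(H₂) / [H⁺]^2, solving for [H⁺] gives log[H⁺] = -0.615, so pH = 0.62.

pH = 0.62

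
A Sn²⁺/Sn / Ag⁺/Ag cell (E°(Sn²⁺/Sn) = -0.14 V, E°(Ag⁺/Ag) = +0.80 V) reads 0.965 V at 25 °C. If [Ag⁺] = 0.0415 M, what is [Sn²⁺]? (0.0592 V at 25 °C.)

From the Nernst equation, log Q = n(E° − E)/0.0592 = 2(0.94 − 0.965)/0.0592 = -0.845, so Q = 0.143.
With Q = [Sn²⁺]/[Ag⁺]^2 and the known concentrations, [Sn²⁺] in the numerator gives [Sn²⁺] = 2.5 × 10^-4 M.

2.5 × 10^-4 M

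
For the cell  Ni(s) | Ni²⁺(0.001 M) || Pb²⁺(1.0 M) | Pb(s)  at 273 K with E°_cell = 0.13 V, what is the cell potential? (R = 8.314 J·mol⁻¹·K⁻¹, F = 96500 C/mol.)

0.211 V

Balancing electrons gives n = 2; the reaction quotient is Q = [Ni²⁺]/[Pb²⁺] = 0.00100.
E = E° − (RT/nF) ln Q = 0.13 − (8.314×273)/(2×96500) × (-6.908) = 0.130 + 0.081 = 0.211 V.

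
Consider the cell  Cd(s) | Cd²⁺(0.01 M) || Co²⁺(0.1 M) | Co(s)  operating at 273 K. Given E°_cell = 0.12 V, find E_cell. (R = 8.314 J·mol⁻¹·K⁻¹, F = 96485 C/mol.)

Balancing electrons gives n = 2; the reaction quotient is Q = [Cd²⁺]/[Co²⁺] = 0.100.
E = E° − (RT/nF) ln Q = 0.12 − (8.314×273)/(2×96485) × (-2.303) = 0.120 + 0.027 = 0.147 V.

0.147 V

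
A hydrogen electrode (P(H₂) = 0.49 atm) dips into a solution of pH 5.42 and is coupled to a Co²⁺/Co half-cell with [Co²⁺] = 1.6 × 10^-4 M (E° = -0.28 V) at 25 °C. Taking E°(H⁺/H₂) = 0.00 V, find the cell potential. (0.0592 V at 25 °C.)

0.081 V

The hydrogen couple is the cathode, so E°_cell = 0.28 V; n = 2.
[H⁺] = 10^(−5.42) = 3.8 × 10^-6 M, and Q = [Co²⁺]·P(H₂) / [H⁺]^2 = 5.42 × 10^6.
E = E° − (0.0592/2) log Q = 0.28 − (0.0592/2)(6.734) = 0.081 V.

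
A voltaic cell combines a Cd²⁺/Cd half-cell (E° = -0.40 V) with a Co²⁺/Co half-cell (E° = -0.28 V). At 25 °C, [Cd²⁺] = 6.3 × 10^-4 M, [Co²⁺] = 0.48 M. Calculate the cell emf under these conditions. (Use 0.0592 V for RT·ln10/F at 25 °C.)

0.205 V

The Co²⁺/Co couple has the higher reduction potential and acts as the cathode, so E°_cell = -0.28 − (-0.40) = 0.12 V.
Balancing electrons gives n = 2; the reaction quotient is Q = [Cd²⁺]/[Co²⁺] = 0.00131.
At 25 °C, E = E° − (0.0592/n) log Q = 0.12 − (0.0592/2)(-2.882) = 0.120 + 0.085 = 0.205 V.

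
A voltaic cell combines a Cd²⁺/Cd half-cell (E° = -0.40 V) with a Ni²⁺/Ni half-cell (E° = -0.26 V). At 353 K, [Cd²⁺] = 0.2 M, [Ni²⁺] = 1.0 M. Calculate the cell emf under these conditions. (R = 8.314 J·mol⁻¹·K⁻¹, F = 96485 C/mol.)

0.164 V

The Ni²⁺/Ni couple has the higher reduction potential and acts as the cathode, so E°_cell = -0.26 − (-0.40) = 0.14 V.
Balancing electrons gives n = 2; the reaction quotient is Q = [Cd²⁺]/[Ni²⁺] = 0.200.
E = E° − (RT/nF) ln Q = 0.14 − (8.314×353)/(2×96485) × (-1.609) = 0.140 + 0.024 = 0.164 V.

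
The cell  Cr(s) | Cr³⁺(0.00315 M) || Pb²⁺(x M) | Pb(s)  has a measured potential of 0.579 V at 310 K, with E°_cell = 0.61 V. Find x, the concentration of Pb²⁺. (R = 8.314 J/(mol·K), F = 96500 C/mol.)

From the Nernst equation, ln Q = nF(E° − E)/RT = 6×96500×(0.61 − 0.579)/(8.314×310) = 6.964, so Q = 1060.
With Q = [Cr³⁺]^2/[Pb²⁺]^3 and the known concentrations, [Pb²⁺]^3 in the denominator gives [Pb²⁺] = 0.0021 M.

0.0021 M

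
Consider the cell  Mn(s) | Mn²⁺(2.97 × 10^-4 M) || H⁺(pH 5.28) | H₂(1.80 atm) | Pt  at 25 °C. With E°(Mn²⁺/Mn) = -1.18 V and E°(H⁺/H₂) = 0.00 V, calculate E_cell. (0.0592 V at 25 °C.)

The hydrogen couple is the cathode, so E°_cell = 1.18 V; n = 2.
[H⁺] = 10^(−5.28) = 5.2 × 10^-6 M, and Q = [Mn²⁺]·P(H₂) / [H⁺]^2 = 1.94 × 10^7.
E = E° − (0.0592/2) log Q = 1.18 − (0.0592/2)(7.288) = 0.964 V.

0.96 V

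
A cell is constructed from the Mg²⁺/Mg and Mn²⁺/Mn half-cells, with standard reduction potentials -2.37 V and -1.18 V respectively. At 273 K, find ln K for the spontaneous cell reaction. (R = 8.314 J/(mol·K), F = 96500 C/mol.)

ln K = 101.2

E°_cell = -1.18 − (-2.37) = 1.19 V, with n = 2 electrons transferred.
At equilibrium E = 0, so the Nernst equation gives ln K = nFE°/RT = (2)(96500)(1.19)/((8.314)(273)) = 101.19.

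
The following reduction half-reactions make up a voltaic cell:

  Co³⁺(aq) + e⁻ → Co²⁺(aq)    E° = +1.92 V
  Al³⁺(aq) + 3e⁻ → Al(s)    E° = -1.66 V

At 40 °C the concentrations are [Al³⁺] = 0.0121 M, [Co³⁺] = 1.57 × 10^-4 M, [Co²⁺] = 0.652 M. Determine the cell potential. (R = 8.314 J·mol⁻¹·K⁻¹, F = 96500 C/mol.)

The Co³⁺/Co²⁺ couple has the higher reduction potential and acts as the cathode, so E°_cell = +1.92 − (-1.66) = 3.58 V.
Balancing electrons gives n = 3; the reaction quotient is Q = [Al³⁺]·[Co²⁺]^3/[Co³⁺]^3 = 8.67 × 10^8.
E = E° − (RT/nF) ln Q = 3.58 − (8.314×313)/(3×96500) × (20.580) = 3.580 − 0.185 = 3.395 V.

3.40 V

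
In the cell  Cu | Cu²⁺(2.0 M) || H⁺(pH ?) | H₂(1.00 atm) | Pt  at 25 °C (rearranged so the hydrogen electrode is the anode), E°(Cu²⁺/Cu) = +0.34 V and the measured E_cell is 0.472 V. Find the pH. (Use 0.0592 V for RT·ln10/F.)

E°_cell = 0.34 V and n = 2.
log Q = n(E° − E)/0.0592 = 2×(0.34 − 0.472)/0.0592 = -4.459.
With Q = [H⁺]^2 / ([Cu²⁺]·P(H₂)), solving for [H⁺] gives log[H⁺] = -2.079, so pH = 2.08.

pH = 2.08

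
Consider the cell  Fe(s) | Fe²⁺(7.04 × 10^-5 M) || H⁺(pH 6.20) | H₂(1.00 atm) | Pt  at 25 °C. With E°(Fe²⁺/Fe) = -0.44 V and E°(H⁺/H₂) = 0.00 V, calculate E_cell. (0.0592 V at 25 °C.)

The hydrogen couple is the cathode, so E°_cell = 0.44 V; n = 2.
[H⁺] = 10^(−6.20) = 6.3 × 10^-7 M, and Q = [Fe²⁺]·P(H₂) / [H⁺]^2 = 1.77 × 10^8.
E = E° − (0.0592/2) log Q = 0.44 − (0.0592/2)(8.248) = 0.196 V.

0.20 V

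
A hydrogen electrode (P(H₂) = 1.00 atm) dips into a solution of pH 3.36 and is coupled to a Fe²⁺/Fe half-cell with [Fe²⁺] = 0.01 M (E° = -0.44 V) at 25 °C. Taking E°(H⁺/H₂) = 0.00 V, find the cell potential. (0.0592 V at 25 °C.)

0.30 V

The hydrogen couple is the cathode, so E°_cell = 0.44 V; n = 2.
[H⁺] = 10^(−3.36) = 4.4 × 10^-4 M, and Q = [Fe²⁺]·P(H₂) / [H⁺]^2 = 5.25 × 10^4.
E = E° − (0.0592/2) log Q = 0.44 − (0.0592/2)(4.720) = 0.300 V.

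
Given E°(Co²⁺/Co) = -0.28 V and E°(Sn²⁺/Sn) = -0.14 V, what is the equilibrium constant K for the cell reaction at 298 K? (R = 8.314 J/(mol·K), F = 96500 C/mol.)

E°_cell = -0.14 − (-0.28) = 0.14 V, with n = 2 electrons transferred.
At equilibrium E = 0, so the Nernst equation gives ln K = nFE°/RT = (2)(96500)(0.14)/((8.314)(298)) = 10.91.
K = e^10.91 = 5.4 × 10^4.

5.4 × 10^4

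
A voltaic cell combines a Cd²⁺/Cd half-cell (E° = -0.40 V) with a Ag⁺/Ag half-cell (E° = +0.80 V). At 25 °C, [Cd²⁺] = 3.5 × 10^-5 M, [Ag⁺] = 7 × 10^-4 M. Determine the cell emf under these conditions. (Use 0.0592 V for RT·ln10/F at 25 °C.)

1.15 V

The Ag⁺/Ag couple has the higher reduction potential and acts as the cathode, so E°_cell = +0.80 − (-0.40) = 1.20 V.
Balancing electrons gives n = 2; the reaction quotient is Q = [Cd²⁺]/[Ag⁺]^2 = 71.4.
At 25 °C, E = E° − (0.0592/n) log Q = 1.20 − (0.0592/2)(1.854) = 1.200 − 0.055 = 1.145 V.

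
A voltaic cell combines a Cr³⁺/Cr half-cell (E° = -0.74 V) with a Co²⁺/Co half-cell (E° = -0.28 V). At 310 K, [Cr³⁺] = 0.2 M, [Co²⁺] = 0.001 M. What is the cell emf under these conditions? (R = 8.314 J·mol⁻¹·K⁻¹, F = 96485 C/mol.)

0.382 V

The Co²⁺/Co couple has the higher reduction potential and acts as the cathode, so E°_cell = -0.28 − (-0.74) = 0.46 V.
Balancing electrons gives n = 6; the reaction quotient is Q = [Cr³⁺]^2/[Co²⁺]^3 = 4 × 10^7.
E = E° − (RT/nF) ln Q = 0.46 − (8.314×310)/(6×96485) × (17.504) = 0.460 − 0.078 = 0.382 V.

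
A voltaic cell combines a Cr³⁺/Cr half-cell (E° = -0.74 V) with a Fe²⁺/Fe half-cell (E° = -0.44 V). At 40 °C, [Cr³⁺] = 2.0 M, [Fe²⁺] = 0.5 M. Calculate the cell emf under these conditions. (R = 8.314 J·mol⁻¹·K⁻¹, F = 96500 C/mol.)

The Fe²⁺/Fe couple has the higher reduction potential and acts as the cathode, so E°_cell = -0.44 − (-0.74) = 0.30 V.
Balancing electrons gives n = 6; the reaction quotient is Q = [Cr³⁺]^2/[Fe²⁺]^3 = 32.0.
E = E° − (RT/nF) ln Q = 0.30 − (8.314×313)/(6×96500) × (3.466) = 0.300 − 0.016 = 0.284 V.

0.284 V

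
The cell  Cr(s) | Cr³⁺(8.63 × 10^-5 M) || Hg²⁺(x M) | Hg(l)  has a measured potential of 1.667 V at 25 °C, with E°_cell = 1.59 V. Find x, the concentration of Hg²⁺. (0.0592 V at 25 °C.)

0.78 M

From the Nernst equation, log Q = n(E° − E)/0.0592 = 6(1.59 − 1.667)/0.0592 = -7.804, so Q = 1.57 × 10^-8.
With Q = [Cr³⁺]^2/[Hg²⁺]^3 and the known concentrations, [Hg²⁺]^3 in the denominator gives [Hg²⁺] = 0.78 M.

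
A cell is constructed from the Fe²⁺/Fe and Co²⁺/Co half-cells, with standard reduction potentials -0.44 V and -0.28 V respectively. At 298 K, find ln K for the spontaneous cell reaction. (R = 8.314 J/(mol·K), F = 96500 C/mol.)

E°_cell = -0.28 − (-0.44) = 0.16 V, with n = 2 electrons transferred.
At equilibrium E = 0, so the Nernst equation gives ln K = nFE°/RT = (2)(96500)(0.16)/((8.314)(298)) = 12.46.

ln K = 12.5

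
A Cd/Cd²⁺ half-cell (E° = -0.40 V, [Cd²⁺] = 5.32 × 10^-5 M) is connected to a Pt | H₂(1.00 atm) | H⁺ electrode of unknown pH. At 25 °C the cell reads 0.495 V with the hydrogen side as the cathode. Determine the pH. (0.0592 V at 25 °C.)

E°_cell = 0.40 V and n = 2.
log Q = n(E° − E)/0.0592 = 2×(0.40 − 0.495)/0.0592 = -3.209.
With Q = [Cd²⁺]·P(H₂) / [H⁺]^2, solving for [H⁺] gives log[H⁺] = -0.532, so pH = 0.53.

pH = 0.53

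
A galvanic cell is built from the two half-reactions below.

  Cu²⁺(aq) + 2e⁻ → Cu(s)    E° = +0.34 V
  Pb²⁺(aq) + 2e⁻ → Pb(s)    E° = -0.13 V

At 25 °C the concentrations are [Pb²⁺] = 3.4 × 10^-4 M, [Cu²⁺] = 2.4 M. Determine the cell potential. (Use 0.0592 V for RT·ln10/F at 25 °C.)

The Cu²⁺/Cu couple has the higher reduction potential and acts as the cathode, so E°_cell = +0.34 − (-0.13) = 0.47 V.
Balancing electrons gives n = 2; the reaction quotient is Q = [Pb²⁺]/[Cu²⁺] = 1.42 × 10^-4.
At 25 °C, E = E° − (0.0592/n) log Q = 0.47 − (0.0592/2)(-3.849) = 0.470 + 0.114 = 0.584 V.

0.584 V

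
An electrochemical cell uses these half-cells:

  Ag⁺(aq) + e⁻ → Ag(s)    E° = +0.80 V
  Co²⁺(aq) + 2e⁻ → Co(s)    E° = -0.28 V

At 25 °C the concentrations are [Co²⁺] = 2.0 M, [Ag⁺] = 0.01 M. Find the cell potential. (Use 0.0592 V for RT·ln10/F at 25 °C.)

0.953 V

The Ag⁺/Ag couple has the higher reduction potential and acts as the cathode, so E°_cell = +0.80 − (-0.28) = 1.08 V.
Balancing electrons gives n = 2; the reaction quotient is Q = [Co²⁺]/[Ag⁺]^2 = 2 × 10^4.
At 25 °C, E = E° − (0.0592/n) log Q = 1.08 − (0.0592/2)(4.301) = 1.080 − 0.127 = 0.953 V.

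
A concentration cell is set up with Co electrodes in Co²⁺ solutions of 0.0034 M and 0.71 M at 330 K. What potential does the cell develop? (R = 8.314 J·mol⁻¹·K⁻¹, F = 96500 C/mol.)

0.076 V

Both half-cells are Co²⁺/Co, so E°_cell = 0. The concentrated side is the cathode; the cell reaction moves Co²⁺ from high to low concentration with n = 2.
Q = [Co²⁺]_dilute/[Co²⁺]_conc = 0.0034/0.71 = 0.00479.
E = 0 − (RT/nF) ln Q = −((8.314×330)/(2×96500))(-5.341) = 0.0759 V.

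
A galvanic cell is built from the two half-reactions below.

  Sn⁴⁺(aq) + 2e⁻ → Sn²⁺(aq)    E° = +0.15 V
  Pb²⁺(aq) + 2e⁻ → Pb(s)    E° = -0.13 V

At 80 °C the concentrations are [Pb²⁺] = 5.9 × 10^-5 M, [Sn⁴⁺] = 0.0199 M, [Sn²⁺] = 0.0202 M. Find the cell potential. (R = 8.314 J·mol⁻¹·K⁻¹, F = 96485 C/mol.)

The Sn⁴⁺/Sn²⁺ couple has the higher reduction potential and acts as the cathode, so E°_cell = +0.15 − (-0.13) = 0.28 V.
Balancing electrons gives n = 2; the reaction quotient is Q = [Pb²⁺]·[Sn²⁺]/[Sn⁴⁺] = 5.99 × 10^-5.
E = E° − (RT/nF) ln Q = 0.28 − (8.314×353)/(2×96485) × (-9.723) = 0.280 + 0.148 = 0.428 V.

0.428 V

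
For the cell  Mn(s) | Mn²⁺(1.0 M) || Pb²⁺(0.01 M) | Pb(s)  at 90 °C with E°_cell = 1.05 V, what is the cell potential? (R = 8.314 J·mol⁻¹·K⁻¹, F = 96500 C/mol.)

Balancing electrons gives n = 2; the reaction quotient is Q = [Mn²⁺]/[Pb²⁺] = 100.
E = E° − (RT/nF) ln Q = 1.05 − (8.314×363)/(2×96500) × (4.605) = 1.050 − 0.072 = 0.978 V.

0.978 V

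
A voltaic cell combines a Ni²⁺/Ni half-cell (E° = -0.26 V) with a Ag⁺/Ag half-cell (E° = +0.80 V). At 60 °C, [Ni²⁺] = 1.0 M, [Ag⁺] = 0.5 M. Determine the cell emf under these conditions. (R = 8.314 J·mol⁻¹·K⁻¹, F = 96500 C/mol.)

The Ag⁺/Ag couple has the higher reduction potential and acts as the cathode, so E°_cell = +0.80 − (-0.26) = 1.06 V.
Balancing electrons gives n = 2; the reaction quotient is Q = [Ni²⁺]/[Ag⁺]^2 = 4.00.
E = E° − (RT/nF) ln Q = 1.06 − (8.314×333)/(2×96500) × (1.386) = 1.060 − 0.020 = 1.040 V.

1.04 V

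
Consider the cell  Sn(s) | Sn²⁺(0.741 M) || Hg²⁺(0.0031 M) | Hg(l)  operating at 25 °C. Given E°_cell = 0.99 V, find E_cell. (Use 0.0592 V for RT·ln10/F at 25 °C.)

Balancing electrons gives n = 2; the reaction quotient is Q = [Sn²⁺]/[Hg²⁺] = 239.
At 25 °C, E = E° − (0.0592/n) log Q = 0.99 − (0.0592/2)(2.378) = 0.990 − 0.070 = 0.920 V.

0.920 V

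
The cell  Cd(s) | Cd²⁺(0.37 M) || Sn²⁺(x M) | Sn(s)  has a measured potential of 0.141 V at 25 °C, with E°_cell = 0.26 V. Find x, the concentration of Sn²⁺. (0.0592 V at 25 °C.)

From the Nernst equation, log Q = n(E° − E)/0.0592 = 2(0.26 − 0.141)/0.0592 = 4.020, so Q = 1.05 × 10^4.
With Q = [Cd²⁺]/[Sn²⁺] and the known concentrations, [Sn²⁺] in the denominator gives [Sn²⁺] = 3.5 × 10^-5 M.

3.5 × 10^-5 M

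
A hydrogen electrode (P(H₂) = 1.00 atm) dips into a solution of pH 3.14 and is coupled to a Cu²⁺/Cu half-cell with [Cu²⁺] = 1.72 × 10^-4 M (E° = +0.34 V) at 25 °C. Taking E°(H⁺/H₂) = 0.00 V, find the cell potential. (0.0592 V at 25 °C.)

0.41 V

The Cu²⁺/Cu couple is the cathode, so E°_cell = 0.34 V; n = 2.
[H⁺] = 10^(−3.14) = 7.2 × 10^-4 M, and Q = [H⁺]^2 / ([Cu²⁺]·P(H₂)) = 0.00305.
E = E° − (0.0592/2) log Q = 0.34 − (0.0592/2)(-2.516) = 0.414 V.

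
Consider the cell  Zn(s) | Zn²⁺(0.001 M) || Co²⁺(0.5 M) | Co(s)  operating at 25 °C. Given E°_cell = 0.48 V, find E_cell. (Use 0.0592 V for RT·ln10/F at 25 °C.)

0.560 V

Balancing electrons gives n = 2; the reaction quotient is Q = [Zn²⁺]/[Co²⁺] = 0.00200.
At 25 °C, E = E° − (0.0592/n) log Q = 0.48 − (0.0592/2)(-2.699) = 0.480 + 0.080 = 0.560 V.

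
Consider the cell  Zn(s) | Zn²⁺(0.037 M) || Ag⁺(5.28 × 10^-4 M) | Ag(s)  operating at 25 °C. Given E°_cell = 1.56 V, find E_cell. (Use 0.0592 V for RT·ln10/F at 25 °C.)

Balancing electrons gives n = 2; the reaction quotient is Q = [Zn²⁺]/[Ag⁺]^2 = 1.33 × 10^5.
At 25 °C, E = E° − (0.0592/n) log Q = 1.56 − (0.0592/2)(5.123) = 1.560 − 0.152 = 1.408 V.

1.41 V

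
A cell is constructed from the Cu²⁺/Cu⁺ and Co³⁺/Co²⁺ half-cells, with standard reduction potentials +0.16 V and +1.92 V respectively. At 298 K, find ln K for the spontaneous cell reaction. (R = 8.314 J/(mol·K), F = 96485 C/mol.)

ln K = 68.5

E°_cell = +1.92 − (+0.16) = 1.76 V, with n = 1 electron transferred.
At equilibrium E = 0, so the Nernst equation gives ln K = nFE°/RT = (1)(96485)(1.76)/((8.314)(298)) = 68.54.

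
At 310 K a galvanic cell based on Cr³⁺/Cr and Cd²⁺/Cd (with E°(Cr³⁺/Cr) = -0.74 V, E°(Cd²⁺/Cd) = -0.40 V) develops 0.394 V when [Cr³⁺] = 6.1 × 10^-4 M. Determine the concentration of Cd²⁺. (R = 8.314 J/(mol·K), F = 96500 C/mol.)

From the Nernst equation, ln Q = nF(E° − E)/RT = 6×96500×(0.34 − 0.394)/(8.314×310) = -12.131, so Q = 5.39 × 10^-6.
With Q = [Cr³⁺]^2/[Cd²⁺]^3 and the known concentrations, [Cd²⁺]^3 in the denominator gives [Cd²⁺] = 0.41 M.

0.41 M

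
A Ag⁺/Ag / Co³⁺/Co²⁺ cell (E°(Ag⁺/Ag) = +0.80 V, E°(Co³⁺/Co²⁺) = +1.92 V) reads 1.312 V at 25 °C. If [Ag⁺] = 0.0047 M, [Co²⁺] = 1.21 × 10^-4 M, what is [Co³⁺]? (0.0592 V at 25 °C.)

From the Nernst equation, log Q = n(E° − E)/0.0592 = 1(1.12 − 1.312)/0.0592 = -3.243, so Q = 5.71 × 10^-4.
With Q = [Ag⁺]·[Co²⁺]/[Co³⁺] and the known concentrations, [Co³⁺] in the denominator gives [Co³⁺] = 0.001 M.

0.001 M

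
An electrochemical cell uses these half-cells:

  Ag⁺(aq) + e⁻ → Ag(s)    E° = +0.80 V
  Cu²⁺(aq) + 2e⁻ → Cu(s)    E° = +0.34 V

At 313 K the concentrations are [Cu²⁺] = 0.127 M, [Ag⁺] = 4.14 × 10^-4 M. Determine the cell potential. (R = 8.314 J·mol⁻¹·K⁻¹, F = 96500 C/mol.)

The Ag⁺/Ag couple has the higher reduction potential and acts as the cathode, so E°_cell = +0.80 − (+0.34) = 0.46 V.
Balancing electrons gives n = 2; the reaction quotient is Q = [Cu²⁺]/[Ag⁺]^2 = 7.41 × 10^5.
E = E° − (RT/nF) ln Q = 0.46 − (8.314×313)/(2×96500) × (13.516) = 0.460 − 0.182 = 0.278 V.

0.278 V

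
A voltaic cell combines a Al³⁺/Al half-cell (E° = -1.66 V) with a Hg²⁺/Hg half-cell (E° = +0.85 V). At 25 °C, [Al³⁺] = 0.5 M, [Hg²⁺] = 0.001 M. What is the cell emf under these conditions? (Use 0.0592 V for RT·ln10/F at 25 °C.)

2.43 V

The Hg²⁺/Hg couple has the higher reduction potential and acts as the cathode, so E°_cell = +0.85 − (-1.66) = 2.51 V.
Balancing electrons gives n = 6; the reaction quotient is Q = [Al³⁺]^2/[Hg²⁺]^3 = 2.5 × 10^8.
At 25 °C, E = E° − (0.0592/n) log Q = 2.51 − (0.0592/6)(8.398) = 2.510 − 0.083 = 2.427 V.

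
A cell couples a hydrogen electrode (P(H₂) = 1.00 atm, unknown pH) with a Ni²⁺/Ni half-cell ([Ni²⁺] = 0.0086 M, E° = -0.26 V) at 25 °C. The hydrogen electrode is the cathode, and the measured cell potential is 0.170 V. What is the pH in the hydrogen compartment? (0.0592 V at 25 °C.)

E°_cell = 0.26 V and n = 2.
log Q = n(E° − E)/0.0592 = 2×(0.26 − 0.170)/0.0592 = 3.041.
With Q = [Ni²⁺]·P(H₂) / [H⁺]^2, solving for [H⁺] gives log[H⁺] = -2.553, so pH = 2.55.

pH = 2.55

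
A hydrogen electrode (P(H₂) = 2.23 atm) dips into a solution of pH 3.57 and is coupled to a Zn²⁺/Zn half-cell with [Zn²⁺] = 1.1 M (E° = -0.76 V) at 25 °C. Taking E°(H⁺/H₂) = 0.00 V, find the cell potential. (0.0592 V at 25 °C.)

0.54 V

The hydrogen couple is the cathode, so E°_cell = 0.76 V; n = 2.
[H⁺] = 10^(−3.57) = 2.7 × 10^-4 M, and Q = [Zn²⁺]·P(H₂) / [H⁺]^2 = 3.39 × 10^7.
E = E° − (0.0592/2) log Q = 0.76 − (0.0592/2)(7.530) = 0.537 V.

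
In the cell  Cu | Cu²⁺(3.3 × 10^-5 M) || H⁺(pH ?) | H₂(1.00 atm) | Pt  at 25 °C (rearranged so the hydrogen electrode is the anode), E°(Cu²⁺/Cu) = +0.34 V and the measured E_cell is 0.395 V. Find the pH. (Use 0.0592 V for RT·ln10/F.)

E°_cell = 0.34 V and n = 2.
log Q = n(E° − E)/0.0592 = 2×(0.34 − 0.395)/0.0592 = -1.858.
With Q = [H⁺]^2 / ([Cu²⁺]·P(H₂)), solving for [H⁺] gives log[H⁺] = -3.170, so pH = 3.17.

pH = 3.17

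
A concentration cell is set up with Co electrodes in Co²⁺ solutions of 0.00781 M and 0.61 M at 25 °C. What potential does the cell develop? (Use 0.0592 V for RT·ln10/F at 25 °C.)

0.056 V

Both half-cells are Co²⁺/Co, so E°_cell = 0. The concentrated side is the cathode; the cell reaction moves Co²⁺ from high to low concentration with n = 2.
Q = [Co²⁺]_dilute/[Co²⁺]_conc = 0.00781/0.61 = 0.0128.
E = 0 − (0.0592/2) log Q = −(0.0592/2)(-1.893) = 0.0560 V.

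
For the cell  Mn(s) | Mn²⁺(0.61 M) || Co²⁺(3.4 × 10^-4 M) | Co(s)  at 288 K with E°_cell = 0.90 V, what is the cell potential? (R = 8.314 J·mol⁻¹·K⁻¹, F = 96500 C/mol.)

Balancing electrons gives n = 2; the reaction quotient is Q = [Mn²⁺]/[Co²⁺] = 1790.
E = E° − (RT/nF) ln Q = 0.90 − (8.314×288)/(2×96500) × (7.492) = 0.900 − 0.093 = 0.807 V.

0.807 V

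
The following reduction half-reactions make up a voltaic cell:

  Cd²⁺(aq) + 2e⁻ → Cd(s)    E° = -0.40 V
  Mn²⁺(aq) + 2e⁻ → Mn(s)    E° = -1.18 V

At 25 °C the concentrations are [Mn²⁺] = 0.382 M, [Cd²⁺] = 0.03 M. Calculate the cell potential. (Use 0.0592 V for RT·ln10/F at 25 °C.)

0.747 V

The Cd²⁺/Cd couple has the higher reduction potential and acts as the cathode, so E°_cell = -0.40 − (-1.18) = 0.78 V.
Balancing electrons gives n = 2; the reaction quotient is Q = [Mn²⁺]/[Cd²⁺] = 12.7.
At 25 °C, E = E° − (0.0592/n) log Q = 0.78 − (0.0592/2)(1.105) = 0.780 − 0.033 = 0.747 V.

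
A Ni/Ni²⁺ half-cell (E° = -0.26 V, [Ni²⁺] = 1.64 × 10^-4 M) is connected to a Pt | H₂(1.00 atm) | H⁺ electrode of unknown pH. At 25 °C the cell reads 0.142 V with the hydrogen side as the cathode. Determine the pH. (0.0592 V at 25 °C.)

E°_cell = 0.26 V and n = 2.
log Q = n(E° − E)/0.0592 = 2×(0.26 − 0.142)/0.0592 = 3.986.
With Q = [Ni²⁺]·P(H₂) / [H⁺]^2, solving for [H⁺] gives log[H⁺] = -3.886, so pH = 3.89.

pH = 3.89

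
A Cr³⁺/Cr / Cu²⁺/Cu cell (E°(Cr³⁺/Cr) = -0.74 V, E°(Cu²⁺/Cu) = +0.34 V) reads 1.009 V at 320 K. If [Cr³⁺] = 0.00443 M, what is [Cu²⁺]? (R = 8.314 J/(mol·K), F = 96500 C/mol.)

1.6 × 10^-4 M

From the Nernst equation, ln Q = nF(E° − E)/RT = 6×96500×(1.08 − 1.009)/(8.314×320) = 15.452, so Q = 5.14 × 10^6.
With Q = [Cr³⁺]^2/[Cu²⁺]^3 and the known concentrations, [Cu²⁺]^3 in the denominator gives [Cu²⁺] = 1.6 × 10^-4 M.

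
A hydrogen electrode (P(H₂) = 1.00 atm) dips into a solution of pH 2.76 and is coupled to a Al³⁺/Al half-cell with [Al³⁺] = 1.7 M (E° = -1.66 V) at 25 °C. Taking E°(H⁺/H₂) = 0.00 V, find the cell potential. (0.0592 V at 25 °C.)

1.49 V

The hydrogen couple is the cathode, so E°_cell = 1.66 V; n = 6.
[H⁺] = 10^(−2.76) = 0.0017 M, and Q = [Al³⁺]^2·P(H₂)^3 / [H⁺]^6 = 1.05 × 10^17.
E = E° − (0.0592/6) log Q = 1.66 − (0.0592/6)(17.021) = 1.492 V.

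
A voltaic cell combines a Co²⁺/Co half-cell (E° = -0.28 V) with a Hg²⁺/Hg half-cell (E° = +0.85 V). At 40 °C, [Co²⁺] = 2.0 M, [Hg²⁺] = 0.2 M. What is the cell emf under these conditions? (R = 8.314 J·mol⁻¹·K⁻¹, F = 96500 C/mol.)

1.10 V

The Hg²⁺/Hg couple has the higher reduction potential and acts as the cathode, so E°_cell = +0.85 − (-0.28) = 1.13 V.
Balancing electrons gives n = 2; the reaction quotient is Q = [Co²⁺]/[Hg²⁺] = 10.0.
E = E° − (RT/nF) ln Q = 1.13 − (8.314×313)/(2×96500) × (2.303) = 1.130 − 0.031 = 1.099 V.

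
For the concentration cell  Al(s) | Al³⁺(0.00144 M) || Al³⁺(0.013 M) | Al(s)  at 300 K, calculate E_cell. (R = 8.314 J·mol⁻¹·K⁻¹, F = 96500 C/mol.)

0.019 V

Both half-cells are Al³⁺/Al, so E°_cell = 0. The concentrated side is the cathode; the cell reaction moves Al³⁺ from high to low concentration with n = 3.
Q = [Al³⁺]_dilute/[Al³⁺]_conc = 0.00144/0.013 = 0.111.
E = 0 − (RT/nF) ln Q = −((8.314×300)/(3×96500))(-2.200) = 0.0190 V.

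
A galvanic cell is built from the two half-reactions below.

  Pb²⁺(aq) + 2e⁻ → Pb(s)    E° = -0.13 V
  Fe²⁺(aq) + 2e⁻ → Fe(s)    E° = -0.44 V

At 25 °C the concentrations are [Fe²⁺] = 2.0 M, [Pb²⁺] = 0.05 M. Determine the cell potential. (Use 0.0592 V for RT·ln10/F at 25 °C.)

0.263 V

The Pb²⁺/Pb couple has the higher reduction potential and acts as the cathode, so E°_cell = -0.13 − (-0.44) = 0.31 V.
Balancing electrons gives n = 2; the reaction quotient is Q = [Fe²⁺]/[Pb²⁺] = 40.0.
At 25 °C, E = E° − (0.0592/n) log Q = 0.31 − (0.0592/2)(1.602) = 0.310 − 0.047 = 0.263 V.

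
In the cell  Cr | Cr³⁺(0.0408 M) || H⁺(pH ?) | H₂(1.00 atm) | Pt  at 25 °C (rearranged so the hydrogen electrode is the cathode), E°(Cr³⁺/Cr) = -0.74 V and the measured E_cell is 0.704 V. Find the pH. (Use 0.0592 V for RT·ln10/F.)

pH = 1.07

E°_cell = 0.74 V and n = 6.
log Q = n(E° − E)/0.0592 = 6×(0.74 − 0.704)/0.0592 = 3.649.
With Q = [Cr³⁺]^2·P(H₂)^3 / [H⁺]^6, solving for [H⁺] gives log[H⁺] = -1.071, so pH = 1.07.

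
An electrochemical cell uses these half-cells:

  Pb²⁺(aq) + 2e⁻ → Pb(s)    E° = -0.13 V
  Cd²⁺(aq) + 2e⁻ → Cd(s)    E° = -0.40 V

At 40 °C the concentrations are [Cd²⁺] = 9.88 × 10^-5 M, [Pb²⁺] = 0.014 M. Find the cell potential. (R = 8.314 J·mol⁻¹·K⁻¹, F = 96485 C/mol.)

0.337 V

The Pb²⁺/Pb couple has the higher reduction potential and acts as the cathode, so E°_cell = -0.13 − (-0.40) = 0.27 V.
Balancing electrons gives n = 2; the reaction quotient is Q = [Cd²⁺]/[Pb²⁺] = 0.00706.
E = E° − (RT/nF) ln Q = 0.27 − (8.314×313)/(2×96485) × (-4.954) = 0.270 + 0.067 = 0.337 V.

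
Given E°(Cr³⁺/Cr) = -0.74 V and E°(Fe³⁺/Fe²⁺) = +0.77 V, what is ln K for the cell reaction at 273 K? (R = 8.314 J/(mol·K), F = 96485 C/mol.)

ln K = 192.6

E°_cell = +0.77 − (-0.74) = 1.51 V, with n = 3 electrons transferred.
At equilibrium E = 0, so the Nernst equation gives ln K = nFE°/RT = (3)(96485)(1.51)/((8.314)(273)) = 192.57.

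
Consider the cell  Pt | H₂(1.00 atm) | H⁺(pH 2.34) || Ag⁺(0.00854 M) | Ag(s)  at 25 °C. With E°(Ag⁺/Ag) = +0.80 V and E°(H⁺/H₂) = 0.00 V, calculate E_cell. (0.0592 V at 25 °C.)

0.82 V

The Ag⁺/Ag couple is the cathode, so E°_cell = 0.80 V; n = 2.
[H⁺] = 10^(−2.34) = 0.0046 M, and Q = [H⁺]^2 / ([Ag⁺]^2·P(H₂)) = 0.286.
E = E° − (0.0592/2) log Q = 0.80 − (0.0592/2)(-0.543) = 0.816 V.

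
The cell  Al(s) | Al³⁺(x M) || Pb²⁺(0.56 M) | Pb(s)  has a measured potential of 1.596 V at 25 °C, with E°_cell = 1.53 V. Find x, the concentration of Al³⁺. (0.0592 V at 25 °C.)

1.9 × 10^-4 M

From the Nernst equation, log Q = n(E° − E)/0.0592 = 6(1.53 − 1.596)/0.0592 = -6.689, so Q = 2.05 × 10^-7.
With Q = [Al³⁺]^2/[Pb²⁺]^3 and the known concentrations, [Al³⁺]^2 in the numerator gives [Al³⁺] = 1.9 × 10^-4 M.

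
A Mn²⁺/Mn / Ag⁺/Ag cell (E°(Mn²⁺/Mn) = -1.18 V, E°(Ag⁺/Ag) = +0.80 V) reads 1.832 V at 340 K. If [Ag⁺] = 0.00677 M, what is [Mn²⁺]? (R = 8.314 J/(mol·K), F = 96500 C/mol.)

From the Nernst equation, ln Q = nF(E° − E)/RT = 2×96500×(1.98 − 1.832)/(8.314×340) = 10.105, so Q = 2.45 × 10^4.
With Q = [Mn²⁺]/[Ag⁺]^2 and the known concentrations, [Mn²⁺] in the numerator gives [Mn²⁺] = 1.1 M.

1.1 M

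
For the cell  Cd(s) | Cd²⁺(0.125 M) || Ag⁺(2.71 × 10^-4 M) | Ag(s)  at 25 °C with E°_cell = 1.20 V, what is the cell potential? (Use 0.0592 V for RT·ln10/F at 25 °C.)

Balancing electrons gives n = 2; the reaction quotient is Q = [Cd²⁺]/[Ag⁺]^2 = 1.7 × 10^6.
At 25 °C, E = E° − (0.0592/n) log Q = 1.20 − (0.0592/2)(6.231) = 1.200 − 0.184 = 1.016 V.

1.02 V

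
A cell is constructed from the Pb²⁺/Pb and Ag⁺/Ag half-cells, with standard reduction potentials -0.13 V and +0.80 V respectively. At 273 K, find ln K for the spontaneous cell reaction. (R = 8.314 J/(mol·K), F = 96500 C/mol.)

E°_cell = +0.80 − (-0.13) = 0.93 V, with n = 2 electrons transferred.
At equilibrium E = 0, so the Nernst equation gives ln K = nFE°/RT = (2)(96500)(0.93)/((8.314)(273)) = 79.08.

ln K = 79.1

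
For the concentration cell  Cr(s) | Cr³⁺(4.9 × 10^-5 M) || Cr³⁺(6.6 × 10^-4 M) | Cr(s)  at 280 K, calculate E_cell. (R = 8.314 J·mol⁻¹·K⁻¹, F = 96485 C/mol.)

Both half-cells are Cr³⁺/Cr, so E°_cell = 0. The concentrated side is the cathode; the cell reaction moves Cr³⁺ from high to low concentration with n = 3.
Q = [Cr³⁺]_dilute/[Cr³⁺]_conc = 4.9 × 10^-5/6.6 × 10^-4 = 0.0742.
E = 0 − (RT/nF) ln Q = −((8.314×280)/(3×96485))(-2.600) = 0.0209 V.

0.021 V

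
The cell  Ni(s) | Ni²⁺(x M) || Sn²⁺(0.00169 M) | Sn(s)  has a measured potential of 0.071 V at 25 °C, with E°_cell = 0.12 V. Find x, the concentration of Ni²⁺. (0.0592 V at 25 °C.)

0.076 M

From the Nernst equation, log Q = n(E° − E)/0.0592 = 2(0.12 − 0.071)/0.0592 = 1.655, so Q = 45.2.
With Q = [Ni²⁺]/[Sn²⁺] and the known concentrations, [Ni²⁺] in the numerator gives [Ni²⁺] = 0.076 M.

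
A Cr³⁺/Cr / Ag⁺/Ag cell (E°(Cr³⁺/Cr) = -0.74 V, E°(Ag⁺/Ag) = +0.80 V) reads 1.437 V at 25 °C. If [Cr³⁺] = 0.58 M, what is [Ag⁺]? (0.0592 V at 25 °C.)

0.015 M

From the Nernst equation, log Q = n(E° − E)/0.0592 = 3(1.54 − 1.437)/0.0592 = 5.220, so Q = 1.66 × 10^5.
With Q = [Cr³⁺]/[Ag⁺]^3 and the known concentrations, [Ag⁺]^3 in the denominator gives [Ag⁺] = 0.015 M.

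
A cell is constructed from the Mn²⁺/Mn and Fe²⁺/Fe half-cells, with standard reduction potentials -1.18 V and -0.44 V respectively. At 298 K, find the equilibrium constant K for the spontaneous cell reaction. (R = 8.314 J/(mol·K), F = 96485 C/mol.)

E°_cell = -0.44 − (-1.18) = 0.74 V, with n = 2 electrons transferred.
At equilibrium E = 0, so the Nernst equation gives ln K = nFE°/RT = (2)(96485)(0.74)/((8.314)(298)) = 57.64.
K = e^57.64 = 1.1 × 10^25.

1.1 × 10^25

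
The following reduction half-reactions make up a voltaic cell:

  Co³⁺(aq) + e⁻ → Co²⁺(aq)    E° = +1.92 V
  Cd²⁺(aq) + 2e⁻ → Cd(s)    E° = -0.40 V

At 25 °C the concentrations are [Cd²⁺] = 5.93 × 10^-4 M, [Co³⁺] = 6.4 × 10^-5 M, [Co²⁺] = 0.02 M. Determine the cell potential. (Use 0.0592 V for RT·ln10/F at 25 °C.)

The Co³⁺/Co²⁺ couple has the higher reduction potential and acts as the cathode, so E°_cell = +1.92 − (-0.40) = 2.32 V.
Balancing electrons gives n = 2; the reaction quotient is Q = [Cd²⁺]·[Co²⁺]^2/[Co³⁺]^2 = 57.9.
At 25 °C, E = E° − (0.0592/n) log Q = 2.32 − (0.0592/2)(1.763) = 2.320 − 0.052 = 2.268 V.

2.27 V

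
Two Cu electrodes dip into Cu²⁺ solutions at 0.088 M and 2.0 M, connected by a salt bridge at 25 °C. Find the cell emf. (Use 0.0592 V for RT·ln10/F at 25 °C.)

0.040 V

Both half-cells are Cu²⁺/Cu, so E°_cell = 0. The concentrated side is the cathode; the cell reaction moves Cu²⁺ from high to low concentration with n = 2.
Q = [Cu²⁺]_dilute/[Cu²⁺]_conc = 0.088/2.0 = 0.0440.
E = 0 − (0.0592/2) log Q = −(0.0592/2)(-1.357) = 0.0402 V.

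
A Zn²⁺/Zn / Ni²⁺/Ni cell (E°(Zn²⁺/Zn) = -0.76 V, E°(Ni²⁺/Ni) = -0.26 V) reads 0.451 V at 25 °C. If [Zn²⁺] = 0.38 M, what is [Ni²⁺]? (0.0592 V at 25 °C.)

0.0084 M

From the Nernst equation, log Q = n(E° − E)/0.0592 = 2(0.50 − 0.451)/0.0592 = 1.655, so Q = 45.2.
With Q = [Zn²⁺]/[Ni²⁺] and the known concentrations, [Ni²⁺] in the denominator gives [Ni²⁺] = 0.0084 M.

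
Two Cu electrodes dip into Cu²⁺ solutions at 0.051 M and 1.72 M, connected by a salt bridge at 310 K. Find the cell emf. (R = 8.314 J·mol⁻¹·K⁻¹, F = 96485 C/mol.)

0.047 V

Both half-cells are Cu²⁺/Cu, so E°_cell = 0. The concentrated side is the cathode; the cell reaction moves Cu²⁺ from high to low concentration with n = 2.
Q = [Cu²⁺]_dilute/[Cu²⁺]_conc = 0.051/1.72 = 0.0297.
E = 0 − (RT/nF) ln Q = −((8.314×310)/(2×96485))(-3.518) = 0.0470 V.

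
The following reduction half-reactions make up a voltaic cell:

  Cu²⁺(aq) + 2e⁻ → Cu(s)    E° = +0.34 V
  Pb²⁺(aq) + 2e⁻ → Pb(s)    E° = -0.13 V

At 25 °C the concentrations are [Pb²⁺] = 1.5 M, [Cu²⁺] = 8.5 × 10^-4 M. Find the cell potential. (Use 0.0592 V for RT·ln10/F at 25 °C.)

The Cu²⁺/Cu couple has the higher reduction potential and acts as the cathode, so E°_cell = +0.34 − (-0.13) = 0.47 V.
Balancing electrons gives n = 2; the reaction quotient is Q = [Pb²⁺]/[Cu²⁺] = 1760.
At 25 °C, E = E° − (0.0592/n) log Q = 0.47 − (0.0592/2)(3.247) = 0.470 − 0.096 = 0.374 V.

0.374 V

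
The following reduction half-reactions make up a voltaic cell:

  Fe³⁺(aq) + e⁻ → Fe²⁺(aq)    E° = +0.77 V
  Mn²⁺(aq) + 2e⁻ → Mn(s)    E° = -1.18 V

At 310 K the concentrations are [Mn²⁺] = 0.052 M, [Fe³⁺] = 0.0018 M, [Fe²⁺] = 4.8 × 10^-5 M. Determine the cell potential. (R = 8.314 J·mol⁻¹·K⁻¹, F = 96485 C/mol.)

2.09 V

The Fe³⁺/Fe²⁺ couple has the higher reduction potential and acts as the cathode, so E°_cell = +0.77 − (-1.18) = 1.95 V.
Balancing electrons gives n = 2; the reaction quotient is Q = [Mn²⁺]·[Fe²⁺]^2/[Fe³⁺]^2 = 3.7 × 10^-5.
E = E° − (RT/nF) ln Q = 1.95 − (8.314×310)/(2×96485) × (-10.205) = 1.950 + 0.136 = 2.086 V.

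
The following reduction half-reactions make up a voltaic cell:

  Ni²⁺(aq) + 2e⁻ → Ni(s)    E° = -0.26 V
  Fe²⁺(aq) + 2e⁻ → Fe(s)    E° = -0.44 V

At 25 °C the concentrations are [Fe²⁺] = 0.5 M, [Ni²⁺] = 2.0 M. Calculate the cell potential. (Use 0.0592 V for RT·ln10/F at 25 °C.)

0.198 V

The Ni²⁺/Ni couple has the higher reduction potential and acts as the cathode, so E°_cell = -0.26 − (-0.44) = 0.18 V.
Balancing electrons gives n = 2; the reaction quotient is Q = [Fe²⁺]/[Ni²⁺] = 0.250.
At 25 °C, E = E° − (0.0592/n) log Q = 0.18 − (0.0592/2)(-0.602) = 0.180 + 0.018 = 0.198 V.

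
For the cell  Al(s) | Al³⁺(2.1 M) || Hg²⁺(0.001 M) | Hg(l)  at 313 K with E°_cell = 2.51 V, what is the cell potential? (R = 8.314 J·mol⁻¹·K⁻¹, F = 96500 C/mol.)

2.41 V

Balancing electrons gives n = 6; the reaction quotient is Q = [Al³⁺]^2/[Hg²⁺]^3 = 4.41 × 10^9.
E = E° − (RT/nF) ln Q = 2.51 − (8.314×313)/(6×96500) × (22.207) = 2.510 − 0.100 = 2.410 V.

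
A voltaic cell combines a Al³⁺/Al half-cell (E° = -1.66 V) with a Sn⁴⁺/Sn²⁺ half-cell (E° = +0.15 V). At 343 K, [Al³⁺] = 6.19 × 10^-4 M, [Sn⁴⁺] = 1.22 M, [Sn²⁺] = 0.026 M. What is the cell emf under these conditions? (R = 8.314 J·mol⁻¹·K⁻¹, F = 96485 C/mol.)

1.94 V

The Sn⁴⁺/Sn²⁺ couple has the higher reduction potential and acts as the cathode, so E°_cell = +0.15 − (-1.66) = 1.81 V.
Balancing electrons gives n = 6; the reaction quotient is Q = [Al³⁺]^2·[Sn²⁺]^3/[Sn⁴⁺]^3 = 3.71 × 10^-12.
E = E° − (RT/nF) ln Q = 1.81 − (8.314×343)/(6×96485) × (-26.320) = 1.810 + 0.130 = 1.940 V.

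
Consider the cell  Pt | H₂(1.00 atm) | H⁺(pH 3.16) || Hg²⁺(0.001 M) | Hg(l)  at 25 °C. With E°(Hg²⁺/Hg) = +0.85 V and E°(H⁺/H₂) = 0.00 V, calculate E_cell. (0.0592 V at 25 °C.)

The Hg²⁺/Hg couple is the cathode, so E°_cell = 0.85 V; n = 2.
[H⁺] = 10^(−3.16) = 6.9 × 10^-4 M, and Q = [H⁺]^2 / ([Hg²⁺]·P(H₂)) = 4.79 × 10^-4.
E = E° − (0.0592/2) log Q = 0.85 − (0.0592/2)(-3.320) = 0.948 V.

0.95 V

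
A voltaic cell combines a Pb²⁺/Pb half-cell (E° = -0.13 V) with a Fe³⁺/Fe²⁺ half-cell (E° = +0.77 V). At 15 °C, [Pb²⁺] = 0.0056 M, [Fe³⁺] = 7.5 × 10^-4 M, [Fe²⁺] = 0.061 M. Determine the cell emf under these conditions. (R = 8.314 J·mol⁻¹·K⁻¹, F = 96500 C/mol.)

0.855 V

The Fe³⁺/Fe²⁺ couple has the higher reduction potential and acts as the cathode, so E°_cell = +0.77 − (-0.13) = 0.90 V.
Balancing electrons gives n = 2; the reaction quotient is Q = [Pb²⁺]·[Fe²⁺]^2/[Fe³⁺]^2 = 37.0.
E = E° − (RT/nF) ln Q = 0.90 − (8.314×288)/(2×96500) × (3.612) = 0.900 − 0.045 = 0.855 V.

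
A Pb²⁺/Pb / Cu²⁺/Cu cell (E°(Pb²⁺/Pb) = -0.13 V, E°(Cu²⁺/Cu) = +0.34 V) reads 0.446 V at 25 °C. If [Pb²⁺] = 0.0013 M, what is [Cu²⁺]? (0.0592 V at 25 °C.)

2 × 10^-4 M

From the Nernst equation, log Q = n(E° − E)/0.0592 = 2(0.47 − 0.446)/0.0592 = 0.811, so Q = 6.47.
With Q = [Pb²⁺]/[Cu²⁺] and the known concentrations, [Cu²⁺] in the denominator gives [Cu²⁺] = 2 × 10^-4 M.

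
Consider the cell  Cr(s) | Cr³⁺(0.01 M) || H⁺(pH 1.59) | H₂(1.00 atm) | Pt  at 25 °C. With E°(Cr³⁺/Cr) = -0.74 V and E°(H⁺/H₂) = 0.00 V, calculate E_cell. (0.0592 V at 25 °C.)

The hydrogen couple is the cathode, so E°_cell = 0.74 V; n = 6.
[H⁺] = 10^(−1.59) = 0.026 M, and Q = [Cr³⁺]^2·P(H₂)^3 / [H⁺]^6 = 3.47 × 10^5.
E = E° − (0.0592/6) log Q = 0.74 − (0.0592/6)(5.540) = 0.685 V.

0.69 V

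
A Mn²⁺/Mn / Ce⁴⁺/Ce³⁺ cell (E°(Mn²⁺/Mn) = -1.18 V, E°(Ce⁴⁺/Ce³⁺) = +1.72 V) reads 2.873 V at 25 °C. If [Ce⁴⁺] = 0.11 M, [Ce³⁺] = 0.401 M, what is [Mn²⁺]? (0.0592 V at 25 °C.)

From the Nernst equation, log Q = n(E° − E)/0.0592 = 2(2.90 − 2.873)/0.0592 = 0.912, so Q = 8.17.
With Q = [Mn²⁺]·[Ce³⁺]^2/[Ce⁴⁺]^2 and the known concentrations, [Mn²⁺] in the numerator gives [Mn²⁺] = 0.61 M.

0.61 M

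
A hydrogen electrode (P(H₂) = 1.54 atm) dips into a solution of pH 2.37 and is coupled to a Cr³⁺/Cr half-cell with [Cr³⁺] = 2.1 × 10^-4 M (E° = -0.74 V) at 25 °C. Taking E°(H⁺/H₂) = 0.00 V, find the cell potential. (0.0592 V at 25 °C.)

The hydrogen couple is the cathode, so E°_cell = 0.74 V; n = 6.
[H⁺] = 10^(−2.37) = 0.0043 M, and Q = [Cr³⁺]^2·P(H₂)^3 / [H⁺]^6 = 2.67 × 10^7.
E = E° − (0.0592/6) log Q = 0.74 − (0.0592/6)(7.427) = 0.667 V.

0.67 V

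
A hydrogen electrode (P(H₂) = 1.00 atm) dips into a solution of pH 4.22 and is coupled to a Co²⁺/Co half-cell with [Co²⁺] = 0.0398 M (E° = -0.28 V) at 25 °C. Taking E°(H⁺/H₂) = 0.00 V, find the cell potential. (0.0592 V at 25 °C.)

0.072 V

The hydrogen couple is the cathode, so E°_cell = 0.28 V; n = 2.
[H⁺] = 10^(−4.22) = 6 × 10^-5 M, and Q = [Co²⁺]·P(H₂) / [H⁺]^2 = 1.1 × 10^7.
E = E° − (0.0592/2) log Q = 0.28 − (0.0592/2)(7.040) = 0.072 V.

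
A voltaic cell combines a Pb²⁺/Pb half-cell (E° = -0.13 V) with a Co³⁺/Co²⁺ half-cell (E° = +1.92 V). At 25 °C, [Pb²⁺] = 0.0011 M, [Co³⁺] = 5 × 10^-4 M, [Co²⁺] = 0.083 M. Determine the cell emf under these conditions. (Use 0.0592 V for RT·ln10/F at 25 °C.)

2.01 V

The Co³⁺/Co²⁺ couple has the higher reduction potential and acts as the cathode, so E°_cell = +1.92 − (-0.13) = 2.05 V.
Balancing electrons gives n = 2; the reaction quotient is Q = [Pb²⁺]·[Co²⁺]^2/[Co³⁺]^2 = 30.3.
At 25 °C, E = E° − (0.0592/n) log Q = 2.05 − (0.0592/2)(1.482) = 2.050 − 0.044 = 2.006 V.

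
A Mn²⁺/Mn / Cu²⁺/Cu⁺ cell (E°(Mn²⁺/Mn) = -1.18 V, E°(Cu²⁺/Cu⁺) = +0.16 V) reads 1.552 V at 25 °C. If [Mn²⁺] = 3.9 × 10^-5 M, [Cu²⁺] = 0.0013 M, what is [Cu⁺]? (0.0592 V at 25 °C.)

5.5 × 10^-5 M

From the Nernst equation, log Q = n(E° − E)/0.0592 = 2(1.34 − 1.552)/0.0592 = -7.162, so Q = 6.88 × 10^-8.
With Q = [Mn²⁺]·[Cu⁺]^2/[Cu²⁺]^2 and the known concentrations, [Cu⁺]^2 in the numerator gives [Cu⁺] = 5.5 × 10^-5 M.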